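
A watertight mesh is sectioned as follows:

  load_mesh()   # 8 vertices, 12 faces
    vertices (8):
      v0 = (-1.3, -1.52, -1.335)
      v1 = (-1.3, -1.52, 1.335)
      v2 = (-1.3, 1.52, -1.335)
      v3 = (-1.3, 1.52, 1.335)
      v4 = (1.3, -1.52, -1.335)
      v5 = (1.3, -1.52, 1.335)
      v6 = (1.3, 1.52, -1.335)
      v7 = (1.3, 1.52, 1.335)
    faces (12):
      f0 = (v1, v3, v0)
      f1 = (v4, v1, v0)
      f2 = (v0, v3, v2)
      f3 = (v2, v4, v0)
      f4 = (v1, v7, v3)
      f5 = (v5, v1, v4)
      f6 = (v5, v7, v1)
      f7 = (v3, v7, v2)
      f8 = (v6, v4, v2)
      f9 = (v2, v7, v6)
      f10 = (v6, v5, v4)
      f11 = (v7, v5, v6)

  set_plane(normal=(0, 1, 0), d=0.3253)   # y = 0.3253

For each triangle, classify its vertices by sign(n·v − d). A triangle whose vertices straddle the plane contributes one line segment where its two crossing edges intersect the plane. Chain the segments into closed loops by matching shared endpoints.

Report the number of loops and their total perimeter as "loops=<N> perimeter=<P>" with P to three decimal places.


Straddling triangles (8 of 12):
  (v1,v3,v0) [-+-] → (-1.3, 0.3253, 1.335)–(-1.3, 0.3253, 0.285708)  len=1.0493
  (v0,v3,v2) [-++] → (-1.3, 0.3253, 0.285708)–(-1.3, 0.3253, -1.335)  len=1.6207
  (v2,v4,v0) [+--] → (-0.278217, 0.3253, -1.335)–(-1.3, 0.3253, -1.335)  len=1.0218
  (v1,v7,v3) [-++] → (0.278217, 0.3253, 1.335)–(-1.3, 0.3253, 1.335)  len=1.5782
  (v5,v7,v1) [-+-] → (1.3, 0.3253, 1.335)–(0.278217, 0.3253, 1.335)  len=1.0218
  (v6,v4,v2) [+-+] → (1.3, 0.3253, -1.335)–(-0.278217, 0.3253, -1.335)  len=1.5782
  (v6,v5,v4) [+--] → (1.3, 0.3253, -0.285708)–(1.3, 0.3253, -1.335)  len=1.0493
  (v7,v5,v6) [+-+] → (1.3, 0.3253, 1.335)–(1.3, 0.3253, -0.285708)  len=1.6207

Chained into 1 loop(s):
  loop 1: 8 segments, perimeter = 10.5400
Total perimeter = 10.540

loops=1 perimeter=10.540


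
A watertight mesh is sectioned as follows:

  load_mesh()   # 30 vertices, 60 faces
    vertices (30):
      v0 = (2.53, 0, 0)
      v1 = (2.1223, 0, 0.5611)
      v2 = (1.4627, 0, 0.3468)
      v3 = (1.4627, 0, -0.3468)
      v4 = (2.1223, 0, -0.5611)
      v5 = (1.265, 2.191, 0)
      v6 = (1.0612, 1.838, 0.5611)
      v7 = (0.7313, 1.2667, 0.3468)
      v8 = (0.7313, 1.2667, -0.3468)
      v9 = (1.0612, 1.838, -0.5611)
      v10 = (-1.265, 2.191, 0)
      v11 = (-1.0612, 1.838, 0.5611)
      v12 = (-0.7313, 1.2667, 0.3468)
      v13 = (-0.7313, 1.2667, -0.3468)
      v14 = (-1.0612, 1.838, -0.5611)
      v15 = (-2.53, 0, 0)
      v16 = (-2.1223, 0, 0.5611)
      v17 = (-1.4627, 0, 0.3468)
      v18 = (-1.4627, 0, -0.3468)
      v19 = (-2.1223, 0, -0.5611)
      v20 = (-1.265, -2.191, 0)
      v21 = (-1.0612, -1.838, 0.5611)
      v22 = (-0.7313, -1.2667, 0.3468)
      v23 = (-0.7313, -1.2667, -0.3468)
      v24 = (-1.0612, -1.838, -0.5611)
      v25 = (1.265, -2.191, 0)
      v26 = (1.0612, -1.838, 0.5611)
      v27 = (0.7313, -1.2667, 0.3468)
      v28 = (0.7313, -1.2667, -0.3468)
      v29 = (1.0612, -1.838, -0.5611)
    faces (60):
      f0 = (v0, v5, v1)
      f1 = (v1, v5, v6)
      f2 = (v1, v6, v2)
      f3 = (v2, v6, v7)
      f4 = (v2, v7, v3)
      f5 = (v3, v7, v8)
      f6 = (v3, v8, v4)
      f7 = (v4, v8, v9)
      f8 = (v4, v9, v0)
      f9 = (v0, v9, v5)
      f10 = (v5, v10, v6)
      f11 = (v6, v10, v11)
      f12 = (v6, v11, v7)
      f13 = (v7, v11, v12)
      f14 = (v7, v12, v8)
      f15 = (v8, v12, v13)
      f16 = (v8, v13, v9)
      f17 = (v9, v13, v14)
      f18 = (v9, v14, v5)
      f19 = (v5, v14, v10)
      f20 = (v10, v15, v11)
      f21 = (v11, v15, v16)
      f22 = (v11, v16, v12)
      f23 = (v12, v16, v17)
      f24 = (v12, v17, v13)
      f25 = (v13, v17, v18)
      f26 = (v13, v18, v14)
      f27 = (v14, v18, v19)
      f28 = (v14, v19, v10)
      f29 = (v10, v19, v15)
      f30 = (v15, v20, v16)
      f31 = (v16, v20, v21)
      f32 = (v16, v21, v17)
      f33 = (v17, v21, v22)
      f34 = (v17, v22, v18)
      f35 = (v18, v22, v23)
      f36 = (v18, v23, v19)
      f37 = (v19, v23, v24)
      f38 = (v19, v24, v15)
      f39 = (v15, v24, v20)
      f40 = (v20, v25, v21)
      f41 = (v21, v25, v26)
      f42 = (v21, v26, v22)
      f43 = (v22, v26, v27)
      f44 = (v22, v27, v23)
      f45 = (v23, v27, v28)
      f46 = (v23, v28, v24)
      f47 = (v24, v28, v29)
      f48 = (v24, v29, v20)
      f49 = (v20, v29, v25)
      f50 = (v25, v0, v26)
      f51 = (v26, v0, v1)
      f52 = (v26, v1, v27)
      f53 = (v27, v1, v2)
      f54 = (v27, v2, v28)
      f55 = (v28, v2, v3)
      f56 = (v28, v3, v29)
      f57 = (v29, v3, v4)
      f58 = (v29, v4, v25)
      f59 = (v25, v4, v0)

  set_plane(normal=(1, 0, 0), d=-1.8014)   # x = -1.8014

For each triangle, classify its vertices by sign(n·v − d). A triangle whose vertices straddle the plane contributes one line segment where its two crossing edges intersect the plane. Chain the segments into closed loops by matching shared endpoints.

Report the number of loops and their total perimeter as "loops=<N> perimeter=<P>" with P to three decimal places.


loops=1 perimeter=5.870

Straddling triangles (14 of 60):
  (v10,v15,v11) [+-+] → (-1.8014, 1.26195, 0)–(-1.8014, 0.911742, 0.278334)  len=0.4473
  (v11,v15,v16) [+--] → (-1.8014, 0.911742, 0.278334)–(-1.8014, 0.555852, 0.5611)  len=0.4545
  (v11,v16,v12) [+-+] → (-1.8014, 0.555852, 0.5611)–(-1.8014, 0.292224, 0.511662)  len=0.2682
  (v12,v16,v17) [+-+] → (-1.8014, 0.292224, 0.511662)–(-1.8014, 0, 0.456842)  len=0.2973
  (v14,v18,v19) [++-] → (-1.8014, 0, -0.456842)–(-1.8014, 0.555852, -0.5611)  len=0.5655
  (v14,v19,v10) [+-+] → (-1.8014, 0.555852, -0.5611)–(-1.8014, 0.820124, -0.351072)  len=0.3376
  (v10,v19,v15) [+--] → (-1.8014, 0.820124, -0.351072)–(-1.8014, 1.26195, 0)  len=0.5643
  (v15,v20,v16) [-+-] → (-1.8014, -1.26195, 0)–(-1.8014, -0.820124, 0.351072)  len=0.5643
  (v16,v20,v21) [-++] → (-1.8014, -0.820124, 0.351072)–(-1.8014, -0.555852, 0.5611)  len=0.3376
  (v16,v21,v17) [-++] → (-1.8014, -0.555852, 0.5611)–(-1.8014, 0, 0.456842)  len=0.5655
  (v18,v23,v19) [++-] → (-1.8014, -0.292224, -0.511662)–(-1.8014, 0, -0.456842)  len=0.2973
  (v19,v23,v24) [-++] → (-1.8014, -0.292224, -0.511662)–(-1.8014, -0.555852, -0.5611)  len=0.2682
  (v19,v24,v15) [-+-] → (-1.8014, -0.555852, -0.5611)–(-1.8014, -0.911742, -0.278334)  len=0.4545
  (v15,v24,v20) [-++] → (-1.8014, -0.911742, -0.278334)–(-1.8014, -1.26195, 0)  len=0.4473

Chained into 1 loop(s):
  loop 1: 14 segments, perimeter = 5.8697
Total perimeter = 5.870


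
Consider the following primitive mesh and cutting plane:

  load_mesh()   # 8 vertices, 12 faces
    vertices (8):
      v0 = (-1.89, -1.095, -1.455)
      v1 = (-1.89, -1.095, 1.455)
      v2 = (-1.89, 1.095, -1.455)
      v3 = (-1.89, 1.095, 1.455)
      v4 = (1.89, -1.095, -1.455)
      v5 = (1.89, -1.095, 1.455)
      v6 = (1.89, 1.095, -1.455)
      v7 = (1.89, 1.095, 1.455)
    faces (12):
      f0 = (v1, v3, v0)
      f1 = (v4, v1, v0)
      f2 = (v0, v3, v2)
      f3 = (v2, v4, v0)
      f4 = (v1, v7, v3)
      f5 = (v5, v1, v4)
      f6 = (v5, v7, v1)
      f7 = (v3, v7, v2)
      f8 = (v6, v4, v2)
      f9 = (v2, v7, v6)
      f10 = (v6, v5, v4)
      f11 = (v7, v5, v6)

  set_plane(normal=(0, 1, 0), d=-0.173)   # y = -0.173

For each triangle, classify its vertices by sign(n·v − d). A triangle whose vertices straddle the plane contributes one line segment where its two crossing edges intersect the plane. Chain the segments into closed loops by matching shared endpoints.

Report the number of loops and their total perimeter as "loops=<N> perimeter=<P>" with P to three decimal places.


Straddling triangles (8 of 12):
  (v1,v3,v0) [-+-] → (-1.89, -0.173, 1.455)–(-1.89, -0.173, -0.229877)  len=1.6849
  (v0,v3,v2) [-++] → (-1.89, -0.173, -0.229877)–(-1.89, -0.173, -1.455)  len=1.2251
  (v2,v4,v0) [+--] → (0.298603, -0.173, -1.455)–(-1.89, -0.173, -1.455)  len=2.1886
  (v1,v7,v3) [-++] → (-0.298603, -0.173, 1.455)–(-1.89, -0.173, 1.455)  len=1.5914
  (v5,v7,v1) [-+-] → (1.89, -0.173, 1.455)–(-0.298603, -0.173, 1.455)  len=2.1886
  (v6,v4,v2) [+-+] → (1.89, -0.173, -1.455)–(0.298603, -0.173, -1.455)  len=1.5914
  (v6,v5,v4) [+--] → (1.89, -0.173, 0.229877)–(1.89, -0.173, -1.455)  len=1.6849
  (v7,v5,v6) [+-+] → (1.89, -0.173, 1.455)–(1.89, -0.173, 0.229877)  len=1.2251

Chained into 1 loop(s):
  loop 1: 8 segments, perimeter = 13.3800
Total perimeter = 13.380

loops=1 perimeter=13.380


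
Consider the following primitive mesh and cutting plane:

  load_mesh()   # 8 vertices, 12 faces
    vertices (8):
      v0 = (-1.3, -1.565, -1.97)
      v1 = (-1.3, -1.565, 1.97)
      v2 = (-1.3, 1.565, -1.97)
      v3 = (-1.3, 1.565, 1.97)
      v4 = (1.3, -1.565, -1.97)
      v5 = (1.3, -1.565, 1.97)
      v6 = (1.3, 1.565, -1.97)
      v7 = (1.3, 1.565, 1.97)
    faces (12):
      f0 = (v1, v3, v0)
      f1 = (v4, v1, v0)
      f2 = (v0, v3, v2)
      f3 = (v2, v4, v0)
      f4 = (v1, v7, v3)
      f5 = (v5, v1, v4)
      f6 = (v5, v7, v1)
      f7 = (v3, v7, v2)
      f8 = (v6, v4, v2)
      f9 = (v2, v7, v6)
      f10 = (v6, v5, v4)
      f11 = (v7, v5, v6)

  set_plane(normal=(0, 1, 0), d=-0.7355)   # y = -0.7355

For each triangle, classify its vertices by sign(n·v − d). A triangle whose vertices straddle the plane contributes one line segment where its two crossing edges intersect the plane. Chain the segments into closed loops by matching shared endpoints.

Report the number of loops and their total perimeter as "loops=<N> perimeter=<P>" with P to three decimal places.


Straddling triangles (8 of 12):
  (v1,v3,v0) [-+-] → (-1.3, -0.7355, 1.97)–(-1.3, -0.7355, -0.925837)  len=2.8958
  (v0,v3,v2) [-++] → (-1.3, -0.7355, -0.925837)–(-1.3, -0.7355, -1.97)  len=1.0442
  (v2,v4,v0) [+--] → (0.610958, -0.7355, -1.97)–(-1.3, -0.7355, -1.97)  len=1.9110
  (v1,v7,v3) [-++] → (-0.610958, -0.7355, 1.97)–(-1.3, -0.7355, 1.97)  len=0.6890
  (v5,v7,v1) [-+-] → (1.3, -0.7355, 1.97)–(-0.610958, -0.7355, 1.97)  len=1.9110
  (v6,v4,v2) [+-+] → (1.3, -0.7355, -1.97)–(0.610958, -0.7355, -1.97)  len=0.6890
  (v6,v5,v4) [+--] → (1.3, -0.7355, 0.925837)–(1.3, -0.7355, -1.97)  len=2.8958
  (v7,v5,v6) [+-+] → (1.3, -0.7355, 1.97)–(1.3, -0.7355, 0.925837)  len=1.0442

Chained into 1 loop(s):
  loop 1: 8 segments, perimeter = 13.0800
Total perimeter = 13.080

loops=1 perimeter=13.080


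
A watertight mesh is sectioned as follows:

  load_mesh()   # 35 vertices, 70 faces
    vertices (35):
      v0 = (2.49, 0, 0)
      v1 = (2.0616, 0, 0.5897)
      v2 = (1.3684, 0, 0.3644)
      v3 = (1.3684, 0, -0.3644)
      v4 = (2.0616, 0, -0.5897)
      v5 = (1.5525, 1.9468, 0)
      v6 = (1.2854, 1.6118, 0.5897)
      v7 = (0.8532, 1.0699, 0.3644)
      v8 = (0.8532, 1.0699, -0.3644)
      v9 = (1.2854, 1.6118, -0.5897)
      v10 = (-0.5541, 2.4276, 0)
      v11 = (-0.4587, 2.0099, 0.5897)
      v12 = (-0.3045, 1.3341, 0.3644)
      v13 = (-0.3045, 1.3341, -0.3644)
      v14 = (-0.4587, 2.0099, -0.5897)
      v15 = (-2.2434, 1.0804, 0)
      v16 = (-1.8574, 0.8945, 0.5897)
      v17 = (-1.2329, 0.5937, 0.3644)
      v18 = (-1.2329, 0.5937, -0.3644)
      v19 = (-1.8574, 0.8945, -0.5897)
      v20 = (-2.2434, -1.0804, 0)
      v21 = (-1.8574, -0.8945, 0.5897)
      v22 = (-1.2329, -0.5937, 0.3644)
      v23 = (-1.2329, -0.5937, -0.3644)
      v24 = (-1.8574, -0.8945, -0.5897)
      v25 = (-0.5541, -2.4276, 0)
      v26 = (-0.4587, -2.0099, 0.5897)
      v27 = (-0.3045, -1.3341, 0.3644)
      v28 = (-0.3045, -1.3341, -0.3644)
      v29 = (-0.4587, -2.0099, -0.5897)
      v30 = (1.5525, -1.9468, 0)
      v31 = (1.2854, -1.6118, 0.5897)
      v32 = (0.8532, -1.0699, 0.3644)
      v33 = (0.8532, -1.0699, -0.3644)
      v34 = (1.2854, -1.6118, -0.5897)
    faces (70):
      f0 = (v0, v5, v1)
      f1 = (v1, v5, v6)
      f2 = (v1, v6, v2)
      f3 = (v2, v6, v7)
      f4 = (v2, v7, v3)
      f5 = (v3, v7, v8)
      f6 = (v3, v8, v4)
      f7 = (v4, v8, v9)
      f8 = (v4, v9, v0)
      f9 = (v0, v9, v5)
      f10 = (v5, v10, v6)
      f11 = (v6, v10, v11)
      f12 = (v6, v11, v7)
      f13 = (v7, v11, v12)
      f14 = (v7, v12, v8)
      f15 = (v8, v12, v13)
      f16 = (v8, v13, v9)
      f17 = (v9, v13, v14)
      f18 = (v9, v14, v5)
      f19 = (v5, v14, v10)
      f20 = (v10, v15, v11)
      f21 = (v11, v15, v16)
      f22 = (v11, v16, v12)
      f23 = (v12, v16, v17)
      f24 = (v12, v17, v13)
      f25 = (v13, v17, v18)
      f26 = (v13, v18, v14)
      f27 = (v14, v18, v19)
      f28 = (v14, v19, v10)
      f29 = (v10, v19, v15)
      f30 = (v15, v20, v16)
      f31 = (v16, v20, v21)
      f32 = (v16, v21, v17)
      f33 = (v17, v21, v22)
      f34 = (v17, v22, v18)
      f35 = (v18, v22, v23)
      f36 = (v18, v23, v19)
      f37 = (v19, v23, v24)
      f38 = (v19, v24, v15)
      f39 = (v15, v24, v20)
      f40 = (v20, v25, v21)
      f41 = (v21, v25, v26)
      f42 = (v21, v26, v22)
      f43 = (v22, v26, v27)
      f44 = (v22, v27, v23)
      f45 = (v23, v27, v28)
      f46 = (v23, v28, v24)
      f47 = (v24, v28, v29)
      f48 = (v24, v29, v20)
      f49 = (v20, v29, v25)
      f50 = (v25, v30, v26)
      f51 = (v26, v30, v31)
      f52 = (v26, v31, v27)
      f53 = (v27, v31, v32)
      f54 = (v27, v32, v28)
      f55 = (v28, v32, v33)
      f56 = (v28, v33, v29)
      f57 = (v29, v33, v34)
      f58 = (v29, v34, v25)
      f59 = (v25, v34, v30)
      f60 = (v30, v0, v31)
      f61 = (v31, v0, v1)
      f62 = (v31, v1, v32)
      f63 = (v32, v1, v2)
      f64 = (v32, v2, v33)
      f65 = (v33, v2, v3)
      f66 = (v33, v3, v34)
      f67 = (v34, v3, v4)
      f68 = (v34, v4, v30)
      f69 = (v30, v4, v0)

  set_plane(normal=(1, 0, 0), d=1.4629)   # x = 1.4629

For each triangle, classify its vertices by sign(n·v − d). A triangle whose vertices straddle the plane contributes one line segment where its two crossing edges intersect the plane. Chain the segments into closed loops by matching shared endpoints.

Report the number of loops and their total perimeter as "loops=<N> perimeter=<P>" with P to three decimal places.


loops=1 perimeter=8.824

Straddling triangles (18 of 70):
  (v1,v5,v6) [++-] → (1.4629, 1.83442, 0.197818)–(1.4629, 1.24322, 0.5897)  len=0.7093
  (v1,v6,v2) [+--] → (1.4629, 1.24322, 0.5897)–(1.4629, 0, 0.395114)  len=1.2584
  (v3,v8,v4) [--+] → (1.4629, 0.53008, -0.478075)–(1.4629, 0, -0.395114)  len=0.5365
  (v4,v8,v9) [+--] → (1.4629, 0.53008, -0.478075)–(1.4629, 1.24322, -0.5897)  len=0.7218
  (v4,v9,v0) [+-+] → (1.4629, 1.24322, -0.5897)–(1.4629, 1.3743, -0.502807)  len=0.1573
  (v0,v9,v5) [+-+] → (1.4629, 1.3743, -0.502807)–(1.4629, 1.83442, -0.197818)  len=0.5520
  (v5,v10,v6) [+--] → (1.4629, 1.96725, 0)–(1.4629, 1.83442, 0.197818)  len=0.2383
  (v9,v14,v5) [--+] → (1.4629, 1.94961, -0.0262714)–(1.4629, 1.83442, -0.197818)  len=0.2066
  (v5,v14,v10) [+--] → (1.4629, 1.94961, -0.0262714)–(1.4629, 1.96725, 0)  len=0.0316
  (v25,v30,v26) [-+-] → (1.4629, -1.96725, 0)–(1.4629, -1.94961, 0.0262714)  len=0.0316
  (v26,v30,v31) [-+-] → (1.4629, -1.94961, 0.0262714)–(1.4629, -1.83442, 0.197818)  len=0.2066
  (v25,v34,v30) [--+] → (1.4629, -1.83442, -0.197818)–(1.4629, -1.96725, 0)  len=0.2383
  (v30,v0,v31) [++-] → (1.4629, -1.3743, 0.502807)–(1.4629, -1.83442, 0.197818)  len=0.5520
  (v31,v0,v1) [-++] → (1.4629, -1.3743, 0.502807)–(1.4629, -1.24322, 0.5897)  len=0.1573
  (v31,v1,v32) [-+-] → (1.4629, -1.24322, 0.5897)–(1.4629, -0.53008, 0.478075)  len=0.7218
  (v32,v1,v2) [-+-] → (1.4629, -0.53008, 0.478075)–(1.4629, 0, 0.395114)  len=0.5365
  (v34,v3,v4) [--+] → (1.4629, 0, -0.395114)–(1.4629, -1.24322, -0.5897)  len=1.2584
  (v34,v4,v30) [-++] → (1.4629, -1.24322, -0.5897)–(1.4629, -1.83442, -0.197818)  len=0.7093

Chained into 1 loop(s):
  loop 1: 18 segments, perimeter = 8.8237
Total perimeter = 8.824


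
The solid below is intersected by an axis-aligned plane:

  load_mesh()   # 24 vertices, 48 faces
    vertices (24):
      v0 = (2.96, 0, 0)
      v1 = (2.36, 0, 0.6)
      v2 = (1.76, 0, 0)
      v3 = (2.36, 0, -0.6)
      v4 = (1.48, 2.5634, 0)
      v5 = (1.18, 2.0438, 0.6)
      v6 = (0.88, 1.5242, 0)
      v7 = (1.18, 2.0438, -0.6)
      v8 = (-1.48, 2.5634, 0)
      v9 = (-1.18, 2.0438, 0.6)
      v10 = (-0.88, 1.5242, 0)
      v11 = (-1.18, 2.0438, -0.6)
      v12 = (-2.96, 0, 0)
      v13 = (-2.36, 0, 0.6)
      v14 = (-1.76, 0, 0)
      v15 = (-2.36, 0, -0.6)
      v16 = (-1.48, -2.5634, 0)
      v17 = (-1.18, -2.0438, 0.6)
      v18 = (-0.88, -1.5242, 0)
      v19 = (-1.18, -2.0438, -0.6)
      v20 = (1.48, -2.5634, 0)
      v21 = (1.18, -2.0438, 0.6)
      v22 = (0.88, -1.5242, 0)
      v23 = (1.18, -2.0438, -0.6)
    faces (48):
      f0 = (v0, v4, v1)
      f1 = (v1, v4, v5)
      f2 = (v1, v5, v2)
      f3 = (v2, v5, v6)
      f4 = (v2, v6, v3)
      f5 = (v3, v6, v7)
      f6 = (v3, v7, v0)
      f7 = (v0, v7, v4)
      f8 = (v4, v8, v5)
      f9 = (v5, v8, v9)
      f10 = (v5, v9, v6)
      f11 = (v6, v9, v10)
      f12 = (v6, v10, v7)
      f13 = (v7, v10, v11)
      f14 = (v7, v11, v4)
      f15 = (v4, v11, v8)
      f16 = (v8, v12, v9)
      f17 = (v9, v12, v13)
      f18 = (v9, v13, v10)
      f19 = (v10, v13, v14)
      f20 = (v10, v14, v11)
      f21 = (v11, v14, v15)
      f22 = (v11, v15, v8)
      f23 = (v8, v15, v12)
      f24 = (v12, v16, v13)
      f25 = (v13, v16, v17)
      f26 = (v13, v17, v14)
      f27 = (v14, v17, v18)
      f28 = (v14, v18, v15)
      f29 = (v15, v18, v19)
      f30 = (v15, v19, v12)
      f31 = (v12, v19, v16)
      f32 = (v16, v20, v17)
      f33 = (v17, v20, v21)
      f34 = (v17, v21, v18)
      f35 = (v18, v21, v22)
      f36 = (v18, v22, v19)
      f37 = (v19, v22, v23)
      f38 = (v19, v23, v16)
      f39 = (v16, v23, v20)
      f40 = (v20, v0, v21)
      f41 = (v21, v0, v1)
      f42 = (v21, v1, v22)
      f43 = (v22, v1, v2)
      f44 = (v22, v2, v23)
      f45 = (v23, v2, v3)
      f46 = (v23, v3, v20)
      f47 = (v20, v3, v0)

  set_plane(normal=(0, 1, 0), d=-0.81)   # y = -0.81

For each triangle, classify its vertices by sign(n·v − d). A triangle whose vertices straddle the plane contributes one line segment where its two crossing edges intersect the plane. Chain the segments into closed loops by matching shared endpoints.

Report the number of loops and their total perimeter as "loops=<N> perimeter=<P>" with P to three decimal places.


loops=2 perimeter=6.788

Straddling triangles (16 of 48):
  (v12,v16,v13) [+-+] → (-2.49234, -0.81, 0)–(-2.08193, -0.81, 0.410408)  len=0.5804
  (v13,v16,v17) [+--] → (-2.08193, -0.81, 0.410408)–(-1.89234, -0.81, 0.6)  len=0.2681
  (v13,v17,v14) [+-+] → (-1.89234, -0.81, 0.6)–(-1.53013, -0.81, 0.237792)  len=0.5122
  (v14,v17,v18) [+--] → (-1.53013, -0.81, 0.237792)–(-1.29234, -0.81, 0)  len=0.3363
  (v14,v18,v15) [+-+] → (-1.29234, -0.81, 0)–(-1.57349, -0.81, -0.281144)  len=0.3976
  (v15,v18,v19) [+--] → (-1.57349, -0.81, -0.281144)–(-1.89234, -0.81, -0.6)  len=0.4509
  (v15,v19,v12) [+-+] → (-1.89234, -0.81, -0.6)–(-2.25455, -0.81, -0.237792)  len=0.5122
  (v12,v19,v16) [+--] → (-2.25455, -0.81, -0.237792)–(-2.49234, -0.81, 0)  len=0.3363
  (v20,v0,v21) [-+-] → (2.49234, -0.81, 0)–(2.25455, -0.81, 0.237792)  len=0.3363
  (v21,v0,v1) [-++] → (2.25455, -0.81, 0.237792)–(1.89234, -0.81, 0.6)  len=0.5122
  (v21,v1,v22) [-+-] → (1.89234, -0.81, 0.6)–(1.57349, -0.81, 0.281144)  len=0.4509
  (v22,v1,v2) [-++] → (1.57349, -0.81, 0.281144)–(1.29234, -0.81, 0)  len=0.3976
  (v22,v2,v23) [-+-] → (1.29234, -0.81, 0)–(1.53013, -0.81, -0.237792)  len=0.3363
  (v23,v2,v3) [-++] → (1.53013, -0.81, -0.237792)–(1.89234, -0.81, -0.6)  len=0.5122
  (v23,v3,v20) [-+-] → (1.89234, -0.81, -0.6)–(2.08193, -0.81, -0.410408)  len=0.2681
  (v20,v3,v0) [-++] → (2.08193, -0.81, -0.410408)–(2.49234, -0.81, 0)  len=0.5804

Chained into 2 loop(s):
  loop 1: 8 segments, perimeter = 3.3941
  loop 2: 8 segments, perimeter = 3.3941
Total perimeter = 6.788


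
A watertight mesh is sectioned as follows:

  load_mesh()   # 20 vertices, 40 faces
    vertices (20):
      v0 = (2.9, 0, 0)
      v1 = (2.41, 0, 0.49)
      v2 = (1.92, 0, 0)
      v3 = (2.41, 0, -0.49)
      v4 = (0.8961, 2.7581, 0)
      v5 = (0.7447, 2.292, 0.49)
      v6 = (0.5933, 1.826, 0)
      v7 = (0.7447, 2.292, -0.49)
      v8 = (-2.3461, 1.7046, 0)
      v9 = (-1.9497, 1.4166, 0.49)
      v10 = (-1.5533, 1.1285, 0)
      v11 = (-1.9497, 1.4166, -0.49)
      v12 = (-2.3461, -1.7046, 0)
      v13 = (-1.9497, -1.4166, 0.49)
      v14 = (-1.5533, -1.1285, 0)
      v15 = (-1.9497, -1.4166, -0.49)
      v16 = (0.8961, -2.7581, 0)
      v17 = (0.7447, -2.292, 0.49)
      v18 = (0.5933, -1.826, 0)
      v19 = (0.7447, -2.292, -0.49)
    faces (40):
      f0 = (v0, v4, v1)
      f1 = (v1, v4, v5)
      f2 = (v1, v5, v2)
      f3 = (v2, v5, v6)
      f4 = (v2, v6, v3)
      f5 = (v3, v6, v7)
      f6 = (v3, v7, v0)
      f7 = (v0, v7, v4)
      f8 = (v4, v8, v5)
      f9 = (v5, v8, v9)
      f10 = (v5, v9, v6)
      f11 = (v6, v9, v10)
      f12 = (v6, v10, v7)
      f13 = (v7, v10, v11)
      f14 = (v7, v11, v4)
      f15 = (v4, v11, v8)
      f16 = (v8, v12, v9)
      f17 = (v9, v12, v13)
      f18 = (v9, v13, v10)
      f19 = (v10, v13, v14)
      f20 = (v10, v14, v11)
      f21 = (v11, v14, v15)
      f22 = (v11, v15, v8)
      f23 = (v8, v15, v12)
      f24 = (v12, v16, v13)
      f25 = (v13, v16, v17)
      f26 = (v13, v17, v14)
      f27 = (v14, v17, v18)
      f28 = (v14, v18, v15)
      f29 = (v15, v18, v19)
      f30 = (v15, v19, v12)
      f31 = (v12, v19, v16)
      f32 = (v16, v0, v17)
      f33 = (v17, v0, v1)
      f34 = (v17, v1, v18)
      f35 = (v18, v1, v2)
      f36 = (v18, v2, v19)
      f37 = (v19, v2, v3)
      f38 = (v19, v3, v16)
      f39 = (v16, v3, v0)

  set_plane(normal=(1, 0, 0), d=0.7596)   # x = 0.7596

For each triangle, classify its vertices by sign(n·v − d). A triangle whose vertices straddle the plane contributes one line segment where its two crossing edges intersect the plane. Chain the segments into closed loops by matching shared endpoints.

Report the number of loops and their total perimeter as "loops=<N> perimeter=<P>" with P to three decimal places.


Straddling triangles (20 of 40):
  (v1,v4,v5) [++-] → (0.7596, 2.33787, 0.441777)–(0.7596, 2.27149, 0.49)  len=0.0820
  (v1,v5,v2) [+-+] → (0.7596, 2.27149, 0.49)–(0.7596, 2.26294, 0.483788)  len=0.0106
  (v2,v5,v6) [+--] → (0.7596, 2.26294, 0.483788)–(0.7596, 1.59711, 0)  len=0.8230
  (v2,v6,v3) [+-+] → (0.7596, 1.59711, 0)–(0.7596, 1.65885, -0.0448544)  len=0.0763
  (v3,v6,v7) [+--] → (0.7596, 1.65885, -0.0448544)–(0.7596, 2.27149, -0.49)  len=0.7573
  (v3,v7,v0) [+-+] → (0.7596, 2.27149, -0.49)–(0.7596, 2.27615, -0.486613)  len=0.0058
  (v0,v7,v4) [+-+] → (0.7596, 2.27615, -0.486613)–(0.7596, 2.33787, -0.441777)  len=0.0763
  (v4,v8,v5) [+--] → (0.7596, 2.71375, 0)–(0.7596, 2.33787, 0.441777)  len=0.5800
  (v7,v11,v4) [--+] → (0.7596, 2.69375, -0.0235031)–(0.7596, 2.33787, -0.441777)  len=0.5492
  (v4,v11,v8) [+--] → (0.7596, 2.69375, -0.0235031)–(0.7596, 2.71375, 0)  len=0.0309
  (v12,v16,v13) [-+-] → (0.7596, -2.71375, 0)–(0.7596, -2.69375, 0.0235031)  len=0.0309
  (v13,v16,v17) [-+-] → (0.7596, -2.69375, 0.0235031)–(0.7596, -2.33787, 0.441777)  len=0.5492
  (v12,v19,v16) [--+] → (0.7596, -2.33787, -0.441777)–(0.7596, -2.71375, 0)  len=0.5800
  (v16,v0,v17) [++-] → (0.7596, -2.27615, 0.486613)–(0.7596, -2.33787, 0.441777)  len=0.0763
  (v17,v0,v1) [-++] → (0.7596, -2.27615, 0.486613)–(0.7596, -2.27149, 0.49)  len=0.0058
  (v17,v1,v18) [-+-] → (0.7596, -2.27149, 0.49)–(0.7596, -1.65885, 0.0448544)  len=0.7573
  (v18,v1,v2) [-++] → (0.7596, -1.65885, 0.0448544)–(0.7596, -1.59711, 0)  len=0.0763
  (v18,v2,v19) [-+-] → (0.7596, -1.59711, 0)–(0.7596, -2.26294, -0.483788)  len=0.8230
  (v19,v2,v3) [-++] → (0.7596, -2.26294, -0.483788)–(0.7596, -2.27149, -0.49)  len=0.0106
  (v19,v3,v16) [-++] → (0.7596, -2.27149, -0.49)–(0.7596, -2.33787, -0.441777)  len=0.0820

Chained into 2 loop(s):
  loop 1: 10 segments, perimeter = 2.9914
  loop 2: 10 segments, perimeter = 2.9914
Total perimeter = 5.983

loops=2 perimeter=5.983


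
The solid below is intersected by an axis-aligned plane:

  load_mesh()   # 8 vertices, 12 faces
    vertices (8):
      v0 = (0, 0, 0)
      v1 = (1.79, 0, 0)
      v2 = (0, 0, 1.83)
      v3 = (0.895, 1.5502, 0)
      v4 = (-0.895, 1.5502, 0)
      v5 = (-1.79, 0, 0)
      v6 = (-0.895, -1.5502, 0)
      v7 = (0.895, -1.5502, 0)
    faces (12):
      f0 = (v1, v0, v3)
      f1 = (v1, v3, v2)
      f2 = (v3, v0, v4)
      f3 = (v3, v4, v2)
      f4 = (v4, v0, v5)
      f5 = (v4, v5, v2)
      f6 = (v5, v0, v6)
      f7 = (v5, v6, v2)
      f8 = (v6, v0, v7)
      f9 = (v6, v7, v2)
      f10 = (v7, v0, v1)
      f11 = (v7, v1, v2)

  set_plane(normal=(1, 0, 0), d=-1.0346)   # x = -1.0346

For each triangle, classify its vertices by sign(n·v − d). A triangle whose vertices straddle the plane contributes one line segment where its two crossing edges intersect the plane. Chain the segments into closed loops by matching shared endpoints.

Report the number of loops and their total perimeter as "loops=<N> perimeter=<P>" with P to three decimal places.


Straddling triangles (4 of 12):
  (v4,v0,v5) [++-] → (-1.0346, 0, 0)–(-1.0346, 1.3084, 0)  len=1.3084
  (v4,v5,v2) [+-+] → (-1.0346, 1.3084, 0)–(-1.0346, 0, 0.77228)  len=1.5193
  (v5,v0,v6) [-++] → (-1.0346, 0, 0)–(-1.0346, -1.3084, 0)  len=1.3084
  (v5,v6,v2) [-++] → (-1.0346, -1.3084, 0)–(-1.0346, 0, 0.77228)  len=1.5193

Chained into 1 loop(s):
  loop 1: 4 segments, perimeter = 5.6554
Total perimeter = 5.655

loops=1 perimeter=5.655


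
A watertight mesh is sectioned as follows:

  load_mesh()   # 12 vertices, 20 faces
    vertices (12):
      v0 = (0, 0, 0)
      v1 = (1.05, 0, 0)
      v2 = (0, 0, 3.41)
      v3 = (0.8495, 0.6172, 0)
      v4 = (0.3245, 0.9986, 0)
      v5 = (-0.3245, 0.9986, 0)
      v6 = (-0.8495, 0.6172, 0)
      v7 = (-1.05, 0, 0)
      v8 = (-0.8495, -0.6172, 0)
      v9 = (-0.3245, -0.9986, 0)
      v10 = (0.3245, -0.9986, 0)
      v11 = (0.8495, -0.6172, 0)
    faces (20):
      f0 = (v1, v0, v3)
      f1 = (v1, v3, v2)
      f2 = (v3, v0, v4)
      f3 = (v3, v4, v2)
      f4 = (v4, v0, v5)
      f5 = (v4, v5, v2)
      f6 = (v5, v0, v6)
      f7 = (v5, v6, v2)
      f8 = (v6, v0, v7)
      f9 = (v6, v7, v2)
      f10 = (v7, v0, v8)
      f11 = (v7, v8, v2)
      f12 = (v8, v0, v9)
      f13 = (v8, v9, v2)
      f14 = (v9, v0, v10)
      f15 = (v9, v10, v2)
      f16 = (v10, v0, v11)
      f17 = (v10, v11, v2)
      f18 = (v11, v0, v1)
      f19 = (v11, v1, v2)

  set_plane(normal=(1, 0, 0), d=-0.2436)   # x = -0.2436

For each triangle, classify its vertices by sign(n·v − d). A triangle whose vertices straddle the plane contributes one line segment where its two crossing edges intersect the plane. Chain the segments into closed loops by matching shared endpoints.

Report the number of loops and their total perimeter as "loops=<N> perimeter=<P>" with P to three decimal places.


loops=1 perimeter=7.648

Straddling triangles (12 of 20):
  (v4,v0,v5) [++-] → (-0.2436, 0.749642, 0)–(-0.2436, 0.9986, 0)  len=0.2490
  (v4,v5,v2) [+-+] → (-0.2436, 0.9986, 0)–(-0.2436, 0.749642, 0.850136)  len=0.8858
  (v5,v0,v6) [-+-] → (-0.2436, 0.749642, 0)–(-0.2436, 0.176986, 0)  len=0.5727
  (v5,v6,v2) [--+] → (-0.2436, 0.176986, 2.43216)–(-0.2436, 0.749642, 0.850136)  len=1.6825
  (v6,v0,v7) [-+-] → (-0.2436, 0.176986, 0)–(-0.2436, 0, 0)  len=0.1770
  (v6,v7,v2) [--+] → (-0.2436, 0, 2.61888)–(-0.2436, 0.176986, 2.43216)  len=0.2573
  (v7,v0,v8) [-+-] → (-0.2436, 0, 0)–(-0.2436, -0.176986, 0)  len=0.1770
  (v7,v8,v2) [--+] → (-0.2436, -0.176986, 2.43216)–(-0.2436, 0, 2.61888)  len=0.2573
  (v8,v0,v9) [-+-] → (-0.2436, -0.176986, 0)–(-0.2436, -0.749642, 0)  len=0.5727
  (v8,v9,v2) [--+] → (-0.2436, -0.749642, 0.850136)–(-0.2436, -0.176986, 2.43216)  len=1.6825
  (v9,v0,v10) [-++] → (-0.2436, -0.749642, 0)–(-0.2436, -0.9986, 0)  len=0.2490
  (v9,v10,v2) [-++] → (-0.2436, -0.9986, 0)–(-0.2436, -0.749642, 0.850136)  len=0.8858

Chained into 1 loop(s):
  loop 1: 12 segments, perimeter = 7.6484
Total perimeter = 7.648


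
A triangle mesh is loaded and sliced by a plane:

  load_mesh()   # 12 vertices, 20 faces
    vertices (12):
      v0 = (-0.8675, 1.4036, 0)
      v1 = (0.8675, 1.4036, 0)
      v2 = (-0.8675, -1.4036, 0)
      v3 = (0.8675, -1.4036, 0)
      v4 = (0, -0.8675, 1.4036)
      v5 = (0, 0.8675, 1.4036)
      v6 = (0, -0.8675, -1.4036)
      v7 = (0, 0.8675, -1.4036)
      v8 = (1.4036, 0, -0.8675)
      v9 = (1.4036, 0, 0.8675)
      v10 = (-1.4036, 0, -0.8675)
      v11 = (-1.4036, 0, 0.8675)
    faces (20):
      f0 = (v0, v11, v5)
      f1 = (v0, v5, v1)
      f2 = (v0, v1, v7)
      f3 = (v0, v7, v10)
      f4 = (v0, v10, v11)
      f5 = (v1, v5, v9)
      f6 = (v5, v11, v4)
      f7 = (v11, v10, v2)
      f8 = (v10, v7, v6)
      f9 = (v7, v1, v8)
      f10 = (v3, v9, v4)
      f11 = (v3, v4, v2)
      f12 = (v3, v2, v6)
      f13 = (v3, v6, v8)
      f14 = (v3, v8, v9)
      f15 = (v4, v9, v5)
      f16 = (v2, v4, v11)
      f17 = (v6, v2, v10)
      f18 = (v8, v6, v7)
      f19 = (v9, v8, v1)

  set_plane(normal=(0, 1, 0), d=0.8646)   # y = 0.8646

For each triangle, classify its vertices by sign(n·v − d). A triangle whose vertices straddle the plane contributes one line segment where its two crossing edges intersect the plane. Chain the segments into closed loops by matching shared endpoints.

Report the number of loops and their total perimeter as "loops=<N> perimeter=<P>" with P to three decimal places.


loops=1 perimeter=7.398

Straddling triangles (10 of 20):
  (v0,v11,v5) [+-+] → (-1.07337, 0.8646, 0.333131)–(-0.00469215, 0.8646, 1.40181)  len=1.5113
  (v0,v7,v10) [++-] → (-0.00469215, 0.8646, -1.40181)–(-1.07337, 0.8646, -0.333131)  len=1.5113
  (v0,v10,v11) [+--] → (-1.07337, 0.8646, -0.333131)–(-1.07337, 0.8646, 0.333131)  len=0.6663
  (v1,v5,v9) [++-] → (0.00469215, 0.8646, 1.40181)–(1.07337, 0.8646, 0.333131)  len=1.5113
  (v5,v11,v4) [+--] → (-0.00469215, 0.8646, 1.40181)–(0, 0.8646, 1.4036)  len=0.0050
  (v10,v7,v6) [-+-] → (-0.00469215, 0.8646, -1.40181)–(0, 0.8646, -1.4036)  len=0.0050
  (v7,v1,v8) [++-] → (1.07337, 0.8646, -0.333131)–(0.00469215, 0.8646, -1.40181)  len=1.5113
  (v4,v9,v5) [--+] → (0.00469215, 0.8646, 1.40181)–(0, 0.8646, 1.4036)  len=0.0050
  (v8,v6,v7) [--+] → (0, 0.8646, -1.4036)–(0.00469215, 0.8646, -1.40181)  len=0.0050
  (v9,v8,v1) [--+] → (1.07337, 0.8646, -0.333131)–(1.07337, 0.8646, 0.333131)  len=0.6663

Chained into 1 loop(s):
  loop 1: 10 segments, perimeter = 7.3980
Total perimeter = 7.398


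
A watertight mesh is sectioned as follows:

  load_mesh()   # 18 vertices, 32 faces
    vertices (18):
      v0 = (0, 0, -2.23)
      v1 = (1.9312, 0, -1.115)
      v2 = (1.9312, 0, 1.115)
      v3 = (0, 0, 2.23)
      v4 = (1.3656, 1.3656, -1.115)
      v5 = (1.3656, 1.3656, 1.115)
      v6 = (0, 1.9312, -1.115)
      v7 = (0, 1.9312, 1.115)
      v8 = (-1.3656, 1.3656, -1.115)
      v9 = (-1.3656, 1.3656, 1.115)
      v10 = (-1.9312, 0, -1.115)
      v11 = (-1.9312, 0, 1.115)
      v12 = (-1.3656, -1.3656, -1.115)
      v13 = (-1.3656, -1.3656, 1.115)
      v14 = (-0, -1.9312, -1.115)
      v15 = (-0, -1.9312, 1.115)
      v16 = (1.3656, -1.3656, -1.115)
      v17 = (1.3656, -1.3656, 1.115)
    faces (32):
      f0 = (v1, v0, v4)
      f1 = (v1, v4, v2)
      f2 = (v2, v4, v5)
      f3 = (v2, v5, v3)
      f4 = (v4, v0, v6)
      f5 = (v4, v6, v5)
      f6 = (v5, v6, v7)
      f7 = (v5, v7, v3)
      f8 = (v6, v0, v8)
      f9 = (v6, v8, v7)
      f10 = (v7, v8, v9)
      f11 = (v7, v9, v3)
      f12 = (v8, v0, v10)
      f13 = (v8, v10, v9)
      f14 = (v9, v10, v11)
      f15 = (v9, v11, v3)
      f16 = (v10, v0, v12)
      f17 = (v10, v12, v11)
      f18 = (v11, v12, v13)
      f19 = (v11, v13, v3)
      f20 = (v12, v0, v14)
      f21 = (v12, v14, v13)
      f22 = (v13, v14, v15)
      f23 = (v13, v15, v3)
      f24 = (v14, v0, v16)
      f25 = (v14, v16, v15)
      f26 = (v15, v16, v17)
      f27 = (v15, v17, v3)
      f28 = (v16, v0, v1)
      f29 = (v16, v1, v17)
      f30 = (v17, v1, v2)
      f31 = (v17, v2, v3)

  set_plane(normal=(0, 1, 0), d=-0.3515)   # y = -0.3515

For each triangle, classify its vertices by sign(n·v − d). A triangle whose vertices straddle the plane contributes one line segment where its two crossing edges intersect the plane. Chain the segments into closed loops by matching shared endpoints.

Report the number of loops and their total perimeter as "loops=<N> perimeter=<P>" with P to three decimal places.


loops=1 perimeter=12.530

Straddling triangles (12 of 32):
  (v10,v0,v12) [++-] → (-0.3515, -0.3515, -1.943)–(-1.78562, -0.3515, -1.115)  len=1.6560
  (v10,v12,v11) [+-+] → (-1.78562, -0.3515, -1.115)–(-1.78562, -0.3515, 0.541007)  len=1.6560
  (v11,v12,v13) [+--] → (-1.78562, -0.3515, 0.541007)–(-1.78562, -0.3515, 1.115)  len=0.5740
  (v11,v13,v3) [+-+] → (-1.78562, -0.3515, 1.115)–(-0.3515, -0.3515, 1.943)  len=1.6560
  (v12,v0,v14) [-+-] → (-0.3515, -0.3515, -1.943)–(0, -0.3515, -2.02706)  len=0.3614
  (v13,v15,v3) [--+] → (0, -0.3515, 2.02706)–(-0.3515, -0.3515, 1.943)  len=0.3614
  (v14,v0,v16) [-+-] → (0, -0.3515, -2.02706)–(0.3515, -0.3515, -1.943)  len=0.3614
  (v15,v17,v3) [--+] → (0.3515, -0.3515, 1.943)–(0, -0.3515, 2.02706)  len=0.3614
  (v16,v0,v1) [-++] → (0.3515, -0.3515, -1.943)–(1.78562, -0.3515, -1.115)  len=1.6560
  (v16,v1,v17) [-+-] → (1.78562, -0.3515, -1.115)–(1.78562, -0.3515, -0.541007)  len=0.5740
  (v17,v1,v2) [-++] → (1.78562, -0.3515, -0.541007)–(1.78562, -0.3515, 1.115)  len=1.6560
  (v17,v2,v3) [-++] → (1.78562, -0.3515, 1.115)–(0.3515, -0.3515, 1.943)  len=1.6560

Chained into 1 loop(s):
  loop 1: 12 segments, perimeter = 12.5296
Total perimeter = 12.530


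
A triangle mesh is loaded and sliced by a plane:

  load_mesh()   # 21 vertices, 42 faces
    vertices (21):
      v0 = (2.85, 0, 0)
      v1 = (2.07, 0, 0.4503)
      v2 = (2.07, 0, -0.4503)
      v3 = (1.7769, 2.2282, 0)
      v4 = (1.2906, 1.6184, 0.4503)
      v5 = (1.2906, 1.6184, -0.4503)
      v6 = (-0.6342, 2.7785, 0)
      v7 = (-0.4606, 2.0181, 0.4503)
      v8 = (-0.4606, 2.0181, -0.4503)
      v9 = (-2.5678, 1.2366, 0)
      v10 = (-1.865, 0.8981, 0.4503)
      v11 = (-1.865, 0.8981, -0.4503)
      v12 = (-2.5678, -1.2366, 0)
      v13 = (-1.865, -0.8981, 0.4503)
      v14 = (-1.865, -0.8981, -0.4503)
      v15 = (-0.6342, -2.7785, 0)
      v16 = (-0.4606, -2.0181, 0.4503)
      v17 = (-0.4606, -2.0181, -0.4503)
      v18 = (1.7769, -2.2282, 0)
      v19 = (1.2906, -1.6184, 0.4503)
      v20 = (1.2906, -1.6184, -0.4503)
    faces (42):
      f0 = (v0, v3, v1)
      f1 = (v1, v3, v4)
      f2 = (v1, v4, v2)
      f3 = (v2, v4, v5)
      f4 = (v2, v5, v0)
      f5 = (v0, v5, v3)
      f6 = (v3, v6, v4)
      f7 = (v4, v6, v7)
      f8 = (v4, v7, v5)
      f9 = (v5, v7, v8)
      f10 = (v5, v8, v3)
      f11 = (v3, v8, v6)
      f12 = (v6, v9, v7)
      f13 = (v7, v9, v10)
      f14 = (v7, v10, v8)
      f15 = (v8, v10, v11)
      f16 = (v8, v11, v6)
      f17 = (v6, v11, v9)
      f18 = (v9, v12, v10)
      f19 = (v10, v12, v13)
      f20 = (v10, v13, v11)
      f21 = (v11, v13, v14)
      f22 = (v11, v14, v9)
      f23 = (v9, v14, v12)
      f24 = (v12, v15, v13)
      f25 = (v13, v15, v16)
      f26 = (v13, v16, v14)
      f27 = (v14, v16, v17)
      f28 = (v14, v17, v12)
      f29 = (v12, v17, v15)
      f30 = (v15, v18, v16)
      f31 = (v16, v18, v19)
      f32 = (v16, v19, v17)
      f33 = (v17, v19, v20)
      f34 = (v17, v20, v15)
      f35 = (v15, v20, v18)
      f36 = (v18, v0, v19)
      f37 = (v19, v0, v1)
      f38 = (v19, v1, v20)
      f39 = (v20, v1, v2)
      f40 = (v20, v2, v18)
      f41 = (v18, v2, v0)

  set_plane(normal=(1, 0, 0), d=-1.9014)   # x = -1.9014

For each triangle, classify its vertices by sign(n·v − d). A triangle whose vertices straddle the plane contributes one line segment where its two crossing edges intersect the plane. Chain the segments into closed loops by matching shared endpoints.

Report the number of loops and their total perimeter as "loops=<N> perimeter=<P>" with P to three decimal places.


loops=1 perimeter=7.476

Straddling triangles (10 of 42):
  (v6,v9,v7) [+-+] → (-1.9014, 1.768, 0)–(-1.9014, 1.48375, 0.142407)  len=0.3179
  (v7,v9,v10) [+-+] → (-1.9014, 1.48375, 0.142407)–(-1.9014, 0.915632, 0.426978)  len=0.6354
  (v6,v11,v9) [++-] → (-1.9014, 0.915632, -0.426978)–(-1.9014, 1.768, 0)  len=0.9533
  (v9,v12,v10) [--+] → (-1.9014, 0.787538, 0.426978)–(-1.9014, 0.915632, 0.426978)  len=0.1281
  (v10,v12,v13) [+-+] → (-1.9014, 0.787538, 0.426978)–(-1.9014, -0.915632, 0.426978)  len=1.7032
  (v11,v14,v9) [++-] → (-1.9014, -0.787538, -0.426978)–(-1.9014, 0.915632, -0.426978)  len=1.7032
  (v9,v14,v12) [-+-] → (-1.9014, -0.787538, -0.426978)–(-1.9014, -0.915632, -0.426978)  len=0.1281
  (v12,v15,v13) [-++] → (-1.9014, -1.768, 0)–(-1.9014, -0.915632, 0.426978)  len=0.9533
  (v14,v17,v12) [++-] → (-1.9014, -1.48375, -0.142407)–(-1.9014, -0.915632, -0.426978)  len=0.6354
  (v12,v17,v15) [-++] → (-1.9014, -1.48375, -0.142407)–(-1.9014, -1.768, 0)  len=0.3179

Chained into 1 loop(s):
  loop 1: 10 segments, perimeter = 7.4759
Total perimeter = 7.476


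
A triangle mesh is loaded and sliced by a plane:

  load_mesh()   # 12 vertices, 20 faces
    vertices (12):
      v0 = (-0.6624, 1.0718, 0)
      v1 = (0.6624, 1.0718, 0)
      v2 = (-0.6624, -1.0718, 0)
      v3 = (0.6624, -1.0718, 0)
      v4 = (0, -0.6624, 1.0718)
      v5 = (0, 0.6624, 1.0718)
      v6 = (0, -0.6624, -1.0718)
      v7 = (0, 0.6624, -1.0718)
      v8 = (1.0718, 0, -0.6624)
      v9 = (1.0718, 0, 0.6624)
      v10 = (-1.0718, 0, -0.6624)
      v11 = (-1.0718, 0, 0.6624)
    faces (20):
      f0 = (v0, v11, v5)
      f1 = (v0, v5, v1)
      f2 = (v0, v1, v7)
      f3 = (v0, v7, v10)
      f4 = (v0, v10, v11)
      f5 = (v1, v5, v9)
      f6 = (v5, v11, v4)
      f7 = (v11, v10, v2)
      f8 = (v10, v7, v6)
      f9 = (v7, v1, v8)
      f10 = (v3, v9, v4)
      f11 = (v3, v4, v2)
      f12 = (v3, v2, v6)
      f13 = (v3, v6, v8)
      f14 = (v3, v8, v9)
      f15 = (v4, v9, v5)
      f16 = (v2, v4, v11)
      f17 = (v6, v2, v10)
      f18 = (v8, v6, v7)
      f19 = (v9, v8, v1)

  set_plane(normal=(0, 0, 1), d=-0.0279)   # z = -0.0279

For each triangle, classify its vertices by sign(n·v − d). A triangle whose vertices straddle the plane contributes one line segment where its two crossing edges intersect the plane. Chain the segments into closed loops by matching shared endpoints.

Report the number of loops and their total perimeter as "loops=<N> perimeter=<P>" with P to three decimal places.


loops=1 perimeter=7.172

Straddling triangles (10 of 20):
  (v0,v1,v7) [++-] → (0.645157, 1.06114, -0.0279)–(-0.645157, 1.06114, -0.0279)  len=1.2903
  (v0,v7,v10) [+--] → (-0.645157, 1.06114, -0.0279)–(-0.679644, 1.02666, -0.0279)  len=0.0488
  (v0,v10,v11) [+-+] → (-0.679644, 1.02666, -0.0279)–(-1.0718, 0, -0.0279)  len=1.0990
  (v11,v10,v2) [+-+] → (-1.0718, 0, -0.0279)–(-0.679644, -1.02666, -0.0279)  len=1.0990
  (v7,v1,v8) [-+-] → (0.645157, 1.06114, -0.0279)–(0.679644, 1.02666, -0.0279)  len=0.0488
  (v3,v2,v6) [++-] → (-0.645157, -1.06114, -0.0279)–(0.645157, -1.06114, -0.0279)  len=1.2903
  (v3,v6,v8) [+--] → (0.645157, -1.06114, -0.0279)–(0.679644, -1.02666, -0.0279)  len=0.0488
  (v3,v8,v9) [+-+] → (0.679644, -1.02666, -0.0279)–(1.0718, 0, -0.0279)  len=1.0990
  (v6,v2,v10) [-+-] → (-0.645157, -1.06114, -0.0279)–(-0.679644, -1.02666, -0.0279)  len=0.0488
  (v9,v8,v1) [+-+] → (1.0718, 0, -0.0279)–(0.679644, 1.02666, -0.0279)  len=1.0990

Chained into 1 loop(s):
  loop 1: 10 segments, perimeter = 7.1717
Total perimeter = 7.172


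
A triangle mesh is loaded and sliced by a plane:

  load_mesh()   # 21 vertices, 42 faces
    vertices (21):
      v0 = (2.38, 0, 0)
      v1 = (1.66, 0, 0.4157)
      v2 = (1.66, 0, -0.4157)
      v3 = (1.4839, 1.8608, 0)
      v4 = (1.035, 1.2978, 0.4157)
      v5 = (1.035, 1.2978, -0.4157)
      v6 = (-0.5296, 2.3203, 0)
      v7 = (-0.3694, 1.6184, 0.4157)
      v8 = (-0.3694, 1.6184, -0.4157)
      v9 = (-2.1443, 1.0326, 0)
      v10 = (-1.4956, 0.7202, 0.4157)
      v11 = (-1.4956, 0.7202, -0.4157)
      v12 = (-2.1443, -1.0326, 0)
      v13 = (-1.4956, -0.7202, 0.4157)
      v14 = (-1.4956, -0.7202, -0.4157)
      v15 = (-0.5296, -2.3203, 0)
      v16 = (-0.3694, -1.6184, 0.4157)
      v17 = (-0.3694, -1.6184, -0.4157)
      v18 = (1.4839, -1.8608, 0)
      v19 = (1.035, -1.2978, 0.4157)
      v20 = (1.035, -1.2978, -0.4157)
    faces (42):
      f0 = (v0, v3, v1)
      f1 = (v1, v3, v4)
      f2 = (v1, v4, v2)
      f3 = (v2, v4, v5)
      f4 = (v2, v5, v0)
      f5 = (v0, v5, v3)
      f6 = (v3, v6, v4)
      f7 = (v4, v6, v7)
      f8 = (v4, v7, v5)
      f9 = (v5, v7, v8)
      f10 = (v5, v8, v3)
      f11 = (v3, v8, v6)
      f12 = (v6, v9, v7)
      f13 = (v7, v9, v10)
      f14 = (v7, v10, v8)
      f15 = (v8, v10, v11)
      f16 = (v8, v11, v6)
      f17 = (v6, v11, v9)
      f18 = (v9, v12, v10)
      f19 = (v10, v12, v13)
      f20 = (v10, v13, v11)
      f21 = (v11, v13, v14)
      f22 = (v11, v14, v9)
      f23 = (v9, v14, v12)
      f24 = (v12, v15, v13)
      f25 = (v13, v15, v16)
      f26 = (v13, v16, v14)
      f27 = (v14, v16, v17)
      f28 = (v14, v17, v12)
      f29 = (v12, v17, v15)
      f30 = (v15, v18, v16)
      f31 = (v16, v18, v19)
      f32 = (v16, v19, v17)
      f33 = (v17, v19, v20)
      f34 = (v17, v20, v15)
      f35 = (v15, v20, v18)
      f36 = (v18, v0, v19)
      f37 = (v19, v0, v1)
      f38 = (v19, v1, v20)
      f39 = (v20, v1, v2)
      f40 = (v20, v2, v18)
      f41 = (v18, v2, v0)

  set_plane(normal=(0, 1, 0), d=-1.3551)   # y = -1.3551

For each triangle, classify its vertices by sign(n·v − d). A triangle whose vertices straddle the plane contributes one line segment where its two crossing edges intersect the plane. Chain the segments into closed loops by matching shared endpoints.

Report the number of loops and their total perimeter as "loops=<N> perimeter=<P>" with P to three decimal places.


Straddling triangles (14 of 42):
  (v12,v15,v13) [+-+] → (-1.7399, -1.3551, 0)–(-1.1123, -1.3551, 0.250755)  len=0.6758
  (v13,v15,v16) [+--] → (-1.1123, -1.3551, 0.250755)–(-0.699536, -1.3551, 0.4157)  len=0.4445
  (v13,v16,v14) [+-+] → (-0.699536, -1.3551, 0.4157)–(-0.699536, -1.3551, 0.171982)  len=0.2437
  (v14,v16,v17) [+--] → (-0.699536, -1.3551, 0.171982)–(-0.699536, -1.3551, -0.4157)  len=0.5877
  (v14,v17,v12) [+-+] → (-0.699536, -1.3551, -0.4157)–(-1.16717, -1.3551, -0.228855)  len=0.5036
  (v12,v17,v15) [+--] → (-1.16717, -1.3551, -0.228855)–(-1.7399, -1.3551, 0)  len=0.6168
  (v16,v18,v19) [--+] → (1.08069, -1.3551, 0.373392)–(0.783995, -1.3551, 0.4157)  len=0.2997
  (v16,v19,v17) [-+-] → (0.783995, -1.3551, 0.4157)–(0.783995, -1.3551, 0.267106)  len=0.1486
  (v17,v19,v20) [-++] → (0.783995, -1.3551, 0.267106)–(0.783995, -1.3551, -0.4157)  len=0.6828
  (v17,v20,v15) [-+-] → (0.783995, -1.3551, -0.4157)–(0.947321, -1.3551, -0.392405)  len=0.1650
  (v15,v20,v18) [-+-] → (0.947321, -1.3551, -0.392405)–(1.08069, -1.3551, -0.373392)  len=0.1347
  (v18,v0,v19) [-++] → (1.72743, -1.3551, 0)–(1.08069, -1.3551, 0.373392)  len=0.7468
  (v20,v2,v18) [++-] → (1.53176, -1.3551, -0.112973)–(1.08069, -1.3551, -0.373392)  len=0.5208
  (v18,v2,v0) [-++] → (1.53176, -1.3551, -0.112973)–(1.72743, -1.3551, 0)  len=0.2259

Chained into 2 loop(s):
  loop 1: 6 segments, perimeter = 3.0721
  loop 2: 8 segments, perimeter = 2.9244
Total perimeter = 5.996

loops=2 perimeter=5.996
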